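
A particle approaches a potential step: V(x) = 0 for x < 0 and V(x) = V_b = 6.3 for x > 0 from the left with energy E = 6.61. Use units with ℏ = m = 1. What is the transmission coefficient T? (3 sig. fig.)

The wavenumbers are k₁ = √(2mE)/ℏ = 3.636 on the left and k₂ = √(2m(E − V_b))/ℏ = 0.7874 on the right.
Matching ψ and ψ′ at x = 0 gives r = (k₁ − k₂)/(k₁ + k₂), so R = r² = 0.4147 and T = 1 − R = 0.5853.

T = 0.585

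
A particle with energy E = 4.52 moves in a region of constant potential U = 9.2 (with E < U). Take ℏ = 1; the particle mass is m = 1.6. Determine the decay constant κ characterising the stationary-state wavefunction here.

Since E < U the TISE in this region is ψ'' = κ²ψ with κ = √(2m(U − E))/ℏ.
κ = √(2 × 1.6 × 4.68) = 3.870.

κ = 3.87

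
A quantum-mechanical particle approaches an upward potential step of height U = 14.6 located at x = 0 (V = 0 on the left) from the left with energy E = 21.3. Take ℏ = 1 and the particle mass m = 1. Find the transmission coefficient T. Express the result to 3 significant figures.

T = 0.921

The wavenumbers are k₁ = √(2mE)/ℏ = 6.527 on the left and k₂ = √(2m(E − U))/ℏ = 3.661 on the right.
Matching ψ and ψ′ at x = 0 gives r = (k₁ − k₂)/(k₁ + k₂), so R = r² = 0.07916 and T = 1 − R = 0.9208.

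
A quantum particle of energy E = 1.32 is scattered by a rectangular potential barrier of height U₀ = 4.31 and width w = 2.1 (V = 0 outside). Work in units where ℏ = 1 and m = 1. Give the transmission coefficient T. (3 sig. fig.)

T = 0.000118

E < U₀: inside the barrier ψ ∝ e^{±κx} with κ = √(2m(U₀ − E))/ℏ = 2.445.
κw = 5.135, sinh(κw) = 84.96.
Matching ψ, ψ′ at both faces gives T = [1 + U₀² sinh²(κw) / (4E(U₀ − E))]⁻¹ = 1/8494 = 0.000118.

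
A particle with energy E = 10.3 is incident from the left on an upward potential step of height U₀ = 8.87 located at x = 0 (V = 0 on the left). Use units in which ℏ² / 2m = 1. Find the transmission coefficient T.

T = 0.791

The wavenumbers are k₁ = √(2mE)/ℏ = 3.209 on the left and k₂ = √(2m(E − U₀))/ℏ = 1.196 on the right.
Matching ψ and ψ′ at x = 0 gives r = (k₁ − k₂)/(k₁ + k₂), so R = r² = 0.2089 and T = 1 − R = 0.7911.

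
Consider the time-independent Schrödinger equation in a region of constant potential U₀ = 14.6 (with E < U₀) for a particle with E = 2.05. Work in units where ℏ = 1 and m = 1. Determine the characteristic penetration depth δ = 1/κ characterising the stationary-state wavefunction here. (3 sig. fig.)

Since E < U₀ the TISE in this region is ψ'' = κ²ψ with κ = √(2m(U₀ − E))/ℏ.
κ = √(2 × 1 × 12.55) = 5.010. The penetration depth is δ = 1/κ = 0.200.

δ = 0.200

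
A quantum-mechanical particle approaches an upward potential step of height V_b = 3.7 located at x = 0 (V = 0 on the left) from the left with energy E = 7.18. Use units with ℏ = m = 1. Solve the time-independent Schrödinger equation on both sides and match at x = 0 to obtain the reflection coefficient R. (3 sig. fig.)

On each side the TISE gives plane waves with k = √(2m(E − V))/ℏ: k₁ = √(2·1·7.18) = 3.789, k₂ = √(2·1·3.48) = 2.638.
Matching ψ and ψ′ at x = 0 gives r = (k₁ − k₂)/(k₁ + k₂), so R = r² = 0.03208 and T = 1 − R = 0.9679.

R = 0.0321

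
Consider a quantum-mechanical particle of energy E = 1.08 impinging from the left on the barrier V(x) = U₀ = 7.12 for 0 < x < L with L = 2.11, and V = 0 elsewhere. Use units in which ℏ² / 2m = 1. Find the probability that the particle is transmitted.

Since E < U₀ the interior solution is evanescent with decay constant κ = √(2m(U₀ − E))/ℏ = 2.458.
κL = 5.186, sinh(κL) = 89.34.
The exact tunnelling result is T⁻¹ = 1 + U₀² sinh²(κL) / [4E(U₀ − E)] = 15510, so T = 0.0000645.

T = 0.0000645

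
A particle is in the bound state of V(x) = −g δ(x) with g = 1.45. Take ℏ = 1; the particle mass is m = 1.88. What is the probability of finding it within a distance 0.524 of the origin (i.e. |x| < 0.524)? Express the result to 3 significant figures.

The normalised bound state is ψ = √κ e^{−κ|x|} with κ = mg/ℏ² = 2.726.
P(|x| < d) = ∫_{−d}^{d} κ e^{−2κ|x|} dx = 1 − e^{−2κd} = 1 − e^{−2.857} = 0.9426.

P = 0.943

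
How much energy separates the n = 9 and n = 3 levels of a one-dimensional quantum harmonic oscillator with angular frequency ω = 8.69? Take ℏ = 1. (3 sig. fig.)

E_n = ℏω(n + ½), so ΔE = (9 − 3) ℏω = 6 × 8.69 = 52.14.

ΔE = 52.1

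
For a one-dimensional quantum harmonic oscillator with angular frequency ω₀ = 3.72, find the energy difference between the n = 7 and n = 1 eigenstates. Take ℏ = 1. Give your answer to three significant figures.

E_n = ℏω₀(n + ½), so ΔE = (7 − 1) ℏω₀ = 6 × 3.72 = 22.32.

ΔE = 22.3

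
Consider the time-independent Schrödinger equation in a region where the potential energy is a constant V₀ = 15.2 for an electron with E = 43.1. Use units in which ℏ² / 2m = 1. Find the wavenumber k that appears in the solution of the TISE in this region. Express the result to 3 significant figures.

k = 5.28

With E > V₀ the solution is oscillatory, ψ ∝ e^{±ikx} with k = √(2m(E − V₀))/ℏ.
k = √(2 × 0.5 × 27.9) = 5.282.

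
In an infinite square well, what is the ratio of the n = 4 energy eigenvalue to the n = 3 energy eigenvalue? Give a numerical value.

1.77778

Since E_n ∝ n², the ratio is (4/3)² = 1.77778.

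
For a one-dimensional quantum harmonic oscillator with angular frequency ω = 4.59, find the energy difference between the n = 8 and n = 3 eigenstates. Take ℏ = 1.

ΔE = 23.0

E_n = ℏω(n + ½), so ΔE = (8 − 3) ℏω = 5 × 4.59 = 22.95.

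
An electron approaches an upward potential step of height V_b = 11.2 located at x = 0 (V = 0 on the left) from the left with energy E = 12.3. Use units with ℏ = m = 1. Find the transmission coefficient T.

T = 0.709

On each side the TISE gives plane waves with k = √(2m(E − V))/ℏ: k₁ = √(2·1·12.3) = 4.960, k₂ = √(2·1·1.1) = 1.483.
Matching ψ and ψ′ at x = 0 gives r = (k₁ − k₂)/(k₁ + k₂), so R = r² = 0.2912 and T = 1 − R = 0.7088.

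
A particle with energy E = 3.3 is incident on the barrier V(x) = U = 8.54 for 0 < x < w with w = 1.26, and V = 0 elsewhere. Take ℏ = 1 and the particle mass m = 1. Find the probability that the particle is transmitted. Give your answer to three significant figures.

T = 0.00109

Since E < U the interior solution is evanescent with decay constant κ = √(2m(U − E))/ℏ = 3.237.
κw = 4.079, sinh(κw) = 29.53.
Matching ψ, ψ′ at both faces gives T = [1 + U² sinh²(κw) / (4E(U − E))]⁻¹ = 1/920.7 = 0.00109.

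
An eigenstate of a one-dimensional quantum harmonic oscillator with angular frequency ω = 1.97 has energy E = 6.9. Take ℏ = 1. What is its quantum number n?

n = 3

Invert E_n = (n + ½)ℏω: n = E/ℏω − ½ = 3.003, so n = 3.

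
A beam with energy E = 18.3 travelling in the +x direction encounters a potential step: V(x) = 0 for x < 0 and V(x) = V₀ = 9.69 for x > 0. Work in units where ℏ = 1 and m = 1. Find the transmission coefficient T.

T = 0.965

On each side the TISE gives plane waves with k = √(2m(E − V))/ℏ: k₁ = √(2·1·18.3) = 6.050, k₂ = √(2·1·8.61) = 4.150.
Continuity of ψ and ψ′ at the step yields the reflection amplitude r = (k₁ − k₂)/(k₁ + k₂) = 0.1863; thus R = |r|² = 0.03471, T = 0.9653.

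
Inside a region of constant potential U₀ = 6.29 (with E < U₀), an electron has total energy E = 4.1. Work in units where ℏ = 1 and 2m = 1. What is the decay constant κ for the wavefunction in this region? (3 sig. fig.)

κ = 1.48

Since E < U₀ the TISE in this region is ψ'' = κ²ψ with κ = √(2m(U₀ − E))/ℏ.
κ = √(2 × 0.5 × 2.19) = 1.480.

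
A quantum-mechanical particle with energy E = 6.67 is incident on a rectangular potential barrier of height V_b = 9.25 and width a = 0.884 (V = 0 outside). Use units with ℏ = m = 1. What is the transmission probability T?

T = 0.0567

E < V_b: inside the barrier ψ ∝ e^{±κx} with κ = √(2m(V_b − E))/ℏ = 2.272.
κa = 2.008, sinh(κa) = 3.657.
The exact tunnelling result is T⁻¹ = 1 + V_b² sinh²(κa) / [4E(V_b − E)] = 17.63, so T = 0.0567.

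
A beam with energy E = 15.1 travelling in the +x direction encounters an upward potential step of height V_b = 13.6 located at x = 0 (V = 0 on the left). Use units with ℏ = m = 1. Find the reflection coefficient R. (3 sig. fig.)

On each side the TISE gives plane waves with k = √(2m(E − V))/ℏ: k₁ = √(2·1·15.1) = 5.495, k₂ = √(2·1·1.5) = 1.732.
Matching ψ and ψ′ at x = 0 gives r = (k₁ − k₂)/(k₁ + k₂), so R = r² = 0.2711 and T = 1 − R = 0.7289.

R = 0.271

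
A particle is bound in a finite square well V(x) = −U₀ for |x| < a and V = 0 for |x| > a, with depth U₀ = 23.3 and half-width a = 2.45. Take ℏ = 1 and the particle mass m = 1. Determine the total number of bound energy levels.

Define the well-strength parameter z₀ = (a/ℏ)√(2mU₀) = 2.45 × √(2·1·23.3) = 16.72.
A new bound state (alternating even/odd) appears each time z₀ passes a multiple of π/2, so N = ⌊2z₀/π⌋ + 1 = ⌊10.65⌋ + 1 = 11.

N = 11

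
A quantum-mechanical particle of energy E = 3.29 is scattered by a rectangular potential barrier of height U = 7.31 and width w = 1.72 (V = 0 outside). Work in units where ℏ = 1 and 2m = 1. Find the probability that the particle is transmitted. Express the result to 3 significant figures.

T = 0.00399

Since E < U the interior solution is evanescent with decay constant κ = √(2m(U − E))/ℏ = 2.005.
κw = 3.449, sinh(κw) = 15.71.
The exact tunnelling result is T⁻¹ = 1 + U² sinh²(κw) / [4E(U − E)] = 250.4, so T = 0.00399.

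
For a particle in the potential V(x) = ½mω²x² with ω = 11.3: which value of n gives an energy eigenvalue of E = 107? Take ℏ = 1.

Invert E_n = (n + ½)ℏω: n = E/ℏω − ½ = 8.969, so n = 9.

n = 9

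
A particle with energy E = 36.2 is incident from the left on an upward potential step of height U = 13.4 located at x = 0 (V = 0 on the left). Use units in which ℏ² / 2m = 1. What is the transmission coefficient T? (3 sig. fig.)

On each side the TISE gives plane waves with k = √(2m(E − V))/ℏ: k₁ = √(2·½·36.2) = 6.017, k₂ = √(2·½·22.8) = 4.775.
Continuity of ψ and ψ′ at the step yields the reflection amplitude r = (k₁ − k₂)/(k₁ + k₂) = 0.1151; thus R = |r|² = 0.01324, T = 0.9868.

T = 0.987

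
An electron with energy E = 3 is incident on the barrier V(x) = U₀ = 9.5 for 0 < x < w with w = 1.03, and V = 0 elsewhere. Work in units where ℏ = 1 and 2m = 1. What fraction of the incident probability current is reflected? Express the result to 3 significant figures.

Since E < U₀ the interior solution is evanescent with decay constant κ = √(2m(U₀ − E))/ℏ = 2.550.
κw = 2.626, sinh(κw) = 6.873.
Matching ψ, ψ′ at both faces gives T = [1 + U₀² sinh²(κw) / (4E(U₀ − E))]⁻¹ = 1/55.66 = 0.0180.
R = 1 − T = 0.982.

R = 0.982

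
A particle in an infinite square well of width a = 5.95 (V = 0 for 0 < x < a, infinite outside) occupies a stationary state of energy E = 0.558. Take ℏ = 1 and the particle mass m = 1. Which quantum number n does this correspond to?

From E_n = n²π²ℏ²/(2ma²) invert to n = √(2ma²E)/(πℏ).
n = (5.95/π) × √(2 × 1 × 0.558) = 2.001 → n = 2.

n = 2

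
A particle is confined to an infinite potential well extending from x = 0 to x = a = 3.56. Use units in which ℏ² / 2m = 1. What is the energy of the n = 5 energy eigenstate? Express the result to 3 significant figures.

Requiring ψ(0) = ψ(a) = 0 quantises k = nπ/a, hence E_n = ℏ²k²/2m = n²π²ℏ²/(2ma²).
E_5 = 5² × π² / (2 × 0.5 × 3.56²) = 19.47.

E = 19.5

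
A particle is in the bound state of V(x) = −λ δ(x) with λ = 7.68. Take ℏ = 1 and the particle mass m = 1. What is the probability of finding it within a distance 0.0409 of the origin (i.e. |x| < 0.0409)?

The normalised bound state is ψ = √κ e^{−κ|x|} with κ = mλ/ℏ² = 7.680.
P(|x| < d) = ∫_{−d}^{d} κ e^{−2κ|x|} dx = 1 − e^{−2κd} = 1 − e^{−0.6282} = 0.4665.

P = 0.466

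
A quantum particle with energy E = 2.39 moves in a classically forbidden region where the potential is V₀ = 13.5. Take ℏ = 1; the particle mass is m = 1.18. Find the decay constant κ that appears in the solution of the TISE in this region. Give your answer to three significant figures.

Since E < V₀ the TISE in this region is ψ'' = κ²ψ with κ = √(2m(V₀ − E))/ℏ.
κ = √(2 × 1.18 × 11.11) = 5.121.

κ = 5.12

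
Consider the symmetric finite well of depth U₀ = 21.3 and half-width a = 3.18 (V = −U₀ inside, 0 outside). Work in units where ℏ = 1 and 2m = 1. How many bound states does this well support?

The dimensionless depth is z₀ = a√(2mU₀)/ℏ = 3.18 × √(21.30) = 14.68.
The even/odd transcendental equations gain one root per π/2 in z₀, giving N = 1 + ⌊2z₀/π⌋ = 1 + ⌊9.343⌋ = 10.

N = 10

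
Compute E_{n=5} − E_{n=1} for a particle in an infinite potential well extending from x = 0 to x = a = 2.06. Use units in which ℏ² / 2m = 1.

E_n = n²π²ℏ²/(2ma²), so ΔE = (5² − 1²) π²ℏ²/(2ma²).
ΔE = 24 × π² / (2 × 0.5 × 2.06²) = 55.82.

ΔE = 55.8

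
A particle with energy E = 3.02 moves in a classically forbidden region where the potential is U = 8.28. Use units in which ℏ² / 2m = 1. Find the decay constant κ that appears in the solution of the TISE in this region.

Since E < U the TISE in this region is ψ'' = κ²ψ with κ = √(2m(U − E))/ℏ.
κ = √(2 × 0.5 × 5.26) = 2.293.

κ = 2.29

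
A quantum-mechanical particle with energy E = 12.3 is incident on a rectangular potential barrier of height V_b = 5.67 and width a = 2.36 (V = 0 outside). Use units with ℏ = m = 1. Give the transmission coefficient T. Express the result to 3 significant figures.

T = 0.949

Above the barrier the interior wavenumber is k₂ = √(2m(E − V_b))/ℏ = 3.641, giving phase k₂a = 8.594.
T = [1 + V_b² sin²(k₂a) / (4E(E − V_b))]⁻¹ = 1/1.054 = 0.949.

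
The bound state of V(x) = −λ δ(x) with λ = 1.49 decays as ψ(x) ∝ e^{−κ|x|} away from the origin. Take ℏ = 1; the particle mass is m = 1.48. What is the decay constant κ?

Integrate −(ℏ²/2m)ψ'' − λδ(x)ψ = Eψ from −ε to +ε: the ψ'' term gives ψ'(0⁺) − ψ'(0⁻) and the δ term gives −(2mλ/ℏ²)ψ(0).
With ψ ∝ e^{−κ|x|} this yields −2κ = −2mλ/ℏ², so κ = mλ/ℏ² = 2.205.

κ = 2.21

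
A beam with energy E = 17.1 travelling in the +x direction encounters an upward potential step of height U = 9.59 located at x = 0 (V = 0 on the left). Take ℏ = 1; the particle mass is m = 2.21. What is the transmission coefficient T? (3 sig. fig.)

The wavenumbers are k₁ = √(2mE)/ℏ = 8.694 on the left and k₂ = √(2m(E − U))/ℏ = 5.761 on the right.
Continuity of ψ and ψ′ at the step yields the reflection amplitude r = (k₁ − k₂)/(k₁ + k₂) = 0.2029; thus R = |r|² = 0.04115, T = 0.9588.

T = 0.959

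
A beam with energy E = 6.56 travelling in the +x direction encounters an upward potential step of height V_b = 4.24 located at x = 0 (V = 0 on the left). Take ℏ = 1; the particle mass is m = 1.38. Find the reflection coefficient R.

The wavenumbers are k₁ = √(2mE)/ℏ = 4.255 on the left and k₂ = √(2m(E − V_b))/ℏ = 2.530 on the right.
Continuity of ψ and ψ′ at the step yields the reflection amplitude r = (k₁ − k₂)/(k₁ + k₂) = 0.2542; thus R = |r|² = 0.06460, T = 0.9354.

R = 0.0646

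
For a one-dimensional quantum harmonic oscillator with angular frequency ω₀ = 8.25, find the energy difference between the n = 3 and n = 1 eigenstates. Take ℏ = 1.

ΔE = 16.5

E_n = ℏω₀(n + ½), so ΔE = (3 − 1) ℏω₀ = 2 × 8.25 = 16.50.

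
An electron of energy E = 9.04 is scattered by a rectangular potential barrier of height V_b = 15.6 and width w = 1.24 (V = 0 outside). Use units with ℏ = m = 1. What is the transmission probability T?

T = 0.000489

E < V_b: inside the barrier ψ ∝ e^{±κx} with κ = √(2m(V_b − E))/ℏ = 3.622.
κw = 4.491, sinh(κw) = 44.62.
Matching ψ, ψ′ at both faces gives T = [1 + V_b² sinh²(κw) / (4E(V_b − E))]⁻¹ = 1/2044 = 0.000489.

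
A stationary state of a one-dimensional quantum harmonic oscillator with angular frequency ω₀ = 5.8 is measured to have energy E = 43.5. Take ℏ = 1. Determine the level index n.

Invert E_n = (n + ½)ℏω₀: n = E/ℏω₀ − ½ = 7.000, so n = 7.

n = 7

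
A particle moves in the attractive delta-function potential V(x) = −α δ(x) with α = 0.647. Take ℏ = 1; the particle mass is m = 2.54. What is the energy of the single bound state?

E = -0.532

The bound state is ψ(x) = √κ e^{−κ|x|}. The derivative jump ψ'(0⁺) − ψ'(0⁻) = −(2mα/ℏ²)ψ(0) fixes κ = mα/ℏ² = 1.643.
Then E = −ℏ²κ²/(2m) = −mα²/(2ℏ²) = -0.5316.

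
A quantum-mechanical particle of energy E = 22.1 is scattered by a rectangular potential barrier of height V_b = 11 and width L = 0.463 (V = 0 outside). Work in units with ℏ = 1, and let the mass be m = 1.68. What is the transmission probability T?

Above the barrier the interior wavenumber is k₂ = √(2m(E − V_b))/ℏ = 6.107, giving phase k₂L = 2.828.
T = [1 + V_b² sin²(k₂L) / (4E(E − V_b))]⁻¹ = 1/1.012 = 0.988.

T = 0.988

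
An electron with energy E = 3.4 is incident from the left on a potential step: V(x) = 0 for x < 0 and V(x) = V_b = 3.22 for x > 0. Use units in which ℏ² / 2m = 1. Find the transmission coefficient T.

On each side the TISE gives plane waves with k = √(2m(E − V))/ℏ: k₁ = √(2·½·3.4) = 1.844, k₂ = √(2·½·0.18) = 0.4243.
Continuity of ψ and ψ′ at the step yields the reflection amplitude r = (k₁ − k₂)/(k₁ + k₂) = 0.6259; thus R = |r|² = 0.3917, T = 0.6083.

T = 0.608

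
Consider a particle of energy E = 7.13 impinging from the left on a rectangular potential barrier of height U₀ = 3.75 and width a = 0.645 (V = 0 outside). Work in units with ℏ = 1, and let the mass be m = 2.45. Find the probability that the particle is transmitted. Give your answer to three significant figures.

T = 0.966

E > U₀: inside the barrier k₂ = √(2m(E − U₀))/ℏ = 4.070, k₂a = 2.625.
Matching at both interfaces gives T⁻¹ = 1 + U₀² sin²(k₂a) / [4E(E − U₀)] = 1.036, hence T = 0.966.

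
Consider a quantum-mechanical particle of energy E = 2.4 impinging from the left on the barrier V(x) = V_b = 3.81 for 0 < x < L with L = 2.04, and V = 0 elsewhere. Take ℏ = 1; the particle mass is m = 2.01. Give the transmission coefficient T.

E < V_b: inside the barrier ψ ∝ e^{±κx} with κ = √(2m(V_b − E))/ℏ = 2.381.
κL = 4.857, sinh(κL) = 64.30.
Matching ψ, ψ′ at both faces gives T = [1 + V_b² sinh²(κL) / (4E(V_b − E))]⁻¹ = 1/4435 = 0.000225.

T = 0.000225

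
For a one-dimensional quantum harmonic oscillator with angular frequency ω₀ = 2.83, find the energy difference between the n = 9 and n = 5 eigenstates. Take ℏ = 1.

E_n = ℏω₀(n + ½), so ΔE = (9 − 5) ℏω₀ = 4 × 2.83 = 11.32.

ΔE = 11.3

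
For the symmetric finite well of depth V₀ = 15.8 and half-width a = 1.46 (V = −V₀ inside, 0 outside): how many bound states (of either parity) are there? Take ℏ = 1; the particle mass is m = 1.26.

N = 6

Define the well-strength parameter z₀ = (a/ℏ)√(2mV₀) = 1.46 × √(2·1.26·15.8) = 9.213.
A new bound state (alternating even/odd) appears each time z₀ passes a multiple of π/2, so N = ⌊2z₀/π⌋ + 1 = ⌊5.865⌋ + 1 = 6.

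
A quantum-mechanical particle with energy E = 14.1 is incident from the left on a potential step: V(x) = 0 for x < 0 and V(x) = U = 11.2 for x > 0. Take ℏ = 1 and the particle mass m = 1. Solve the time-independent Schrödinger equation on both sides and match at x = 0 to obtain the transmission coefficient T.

T = 0.859

On each side the TISE gives plane waves with k = √(2m(E − V))/ℏ: k₁ = √(2·1·14.1) = 5.310, k₂ = √(2·1·2.9) = 2.408.
Matching ψ and ψ′ at x = 0 gives r = (k₁ − k₂)/(k₁ + k₂), so R = r² = 0.1414 and T = 1 − R = 0.8586.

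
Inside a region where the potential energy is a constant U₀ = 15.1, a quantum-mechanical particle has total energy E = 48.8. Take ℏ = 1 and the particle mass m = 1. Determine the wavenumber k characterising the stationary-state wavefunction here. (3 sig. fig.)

With E > U₀ the solution is oscillatory, ψ ∝ e^{±ikx} with k = √(2m(E − U₀))/ℏ.
k = √(2 × 1 × 33.7) = 8.210.

k = 8.21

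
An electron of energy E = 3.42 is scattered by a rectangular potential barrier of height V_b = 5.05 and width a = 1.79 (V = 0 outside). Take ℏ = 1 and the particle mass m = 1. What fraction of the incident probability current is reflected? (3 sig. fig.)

E < V_b: inside the barrier ψ ∝ e^{±κx} with κ = √(2m(V_b − E))/ℏ = 1.806.
κa = 3.232, sinh(κa) = 12.64.
The exact tunnelling result is T⁻¹ = 1 + V_b² sinh²(κa) / [4E(V_b − E)] = 183.9, so T = 0.00544.
R = 1 − T = 0.995.

R = 0.995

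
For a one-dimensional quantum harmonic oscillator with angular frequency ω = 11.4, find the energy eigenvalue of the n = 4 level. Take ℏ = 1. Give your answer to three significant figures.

E = 51.3

Using E_n = (n + ½)ℏω: E_4 = 4.5 × 11.4 = 51.30.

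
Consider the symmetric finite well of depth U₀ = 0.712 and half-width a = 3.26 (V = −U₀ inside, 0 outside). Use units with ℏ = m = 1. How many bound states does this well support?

Define the well-strength parameter z₀ = (a/ℏ)√(2mU₀) = 3.26 × √(2·1·0.712) = 3.890.
A new bound state (alternating even/odd) appears each time z₀ passes a multiple of π/2, so N = ⌊2z₀/π⌋ + 1 = ⌊2.477⌋ + 1 = 3.

N = 3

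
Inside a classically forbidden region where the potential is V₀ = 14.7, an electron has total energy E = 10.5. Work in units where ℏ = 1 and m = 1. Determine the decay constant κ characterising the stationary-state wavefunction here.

Since E < V₀ the TISE in this region is ψ'' = κ²ψ with κ = √(2m(V₀ − E))/ℏ.
κ = √(2 × 1 × 4.2) = 2.898.

κ = 2.90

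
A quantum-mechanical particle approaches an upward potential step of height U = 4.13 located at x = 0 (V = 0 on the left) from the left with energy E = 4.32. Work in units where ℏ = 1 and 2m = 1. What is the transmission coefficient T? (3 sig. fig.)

T = 0.573

On each side the TISE gives plane waves with k = √(2m(E − V))/ℏ: k₁ = √(2·½·4.32) = 2.078, k₂ = √(2·½·0.19) = 0.4359.
Matching ψ and ψ′ at x = 0 gives r = (k₁ − k₂)/(k₁ + k₂), so R = r² = 0.4268 and T = 1 − R = 0.5732.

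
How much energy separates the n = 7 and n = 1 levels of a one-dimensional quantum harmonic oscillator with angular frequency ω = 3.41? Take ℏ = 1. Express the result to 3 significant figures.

E_n = ℏω(n + ½), so ΔE = (7 − 1) ℏω = 6 × 3.41 = 20.46.

ΔE = 20.5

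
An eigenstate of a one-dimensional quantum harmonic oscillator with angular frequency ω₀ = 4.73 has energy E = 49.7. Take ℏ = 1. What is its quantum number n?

n = 10

Invert E_n = (n + ½)ℏω₀: n = E/ℏω₀ − ½ = 10.007, so n = 10.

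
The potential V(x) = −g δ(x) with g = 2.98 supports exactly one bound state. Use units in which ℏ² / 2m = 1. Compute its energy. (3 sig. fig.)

For x ≠ 0 the bound state is ψ ∝ e^{−κ|x|}; integrating the TISE across the delta gives the cusp condition 2κ = 2mg/ℏ², so κ = 1.490.
Then E = −ℏ²κ²/(2m) = −mg²/(2ℏ²) = -2.220.

E = -2.22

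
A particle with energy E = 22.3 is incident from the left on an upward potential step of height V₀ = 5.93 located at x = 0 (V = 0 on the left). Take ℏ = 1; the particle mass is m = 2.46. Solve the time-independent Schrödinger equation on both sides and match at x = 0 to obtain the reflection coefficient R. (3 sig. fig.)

R = 0.00595

The wavenumbers are k₁ = √(2mE)/ℏ = 10.47 on the left and k₂ = √(2m(E − V₀))/ℏ = 8.974 on the right.
Continuity of ψ and ψ′ at the step yields the reflection amplitude r = (k₁ − k₂)/(k₁ + k₂) = 0.07713; thus R = |r|² = 0.005949, T = 0.9941.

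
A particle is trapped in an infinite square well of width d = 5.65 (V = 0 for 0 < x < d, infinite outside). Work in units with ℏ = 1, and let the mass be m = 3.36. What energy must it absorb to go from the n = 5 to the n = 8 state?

E_n = n²π²ℏ²/(2md²), so ΔE = (8² − 5²) π²ℏ²/(2md²).
ΔE = 39 × π² / (2 × 3.36 × 5.65²) = 1.794.

ΔE = 1.79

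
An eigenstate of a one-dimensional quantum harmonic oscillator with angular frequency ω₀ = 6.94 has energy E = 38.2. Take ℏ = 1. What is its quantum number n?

n = 5

Invert E_n = (n + ½)ℏω₀: n = E/ℏω₀ − ½ = 5.004, so n = 5.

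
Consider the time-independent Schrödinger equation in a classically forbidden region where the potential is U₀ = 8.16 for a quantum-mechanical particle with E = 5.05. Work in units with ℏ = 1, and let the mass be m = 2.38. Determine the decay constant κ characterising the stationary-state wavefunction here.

κ = 3.85

Since E < U₀ the TISE in this region is ψ'' = κ²ψ with κ = √(2m(U₀ − E))/ℏ.
κ = √(2 × 2.38 × 3.11) = 3.848.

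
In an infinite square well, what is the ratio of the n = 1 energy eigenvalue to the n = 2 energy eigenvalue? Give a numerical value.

0.25

E_n = n²π²ℏ²/(2mL²) so the ratio is n₂²/n₁² = 1/4 = 0.25.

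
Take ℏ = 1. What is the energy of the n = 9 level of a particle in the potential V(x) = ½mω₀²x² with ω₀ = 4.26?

E = 40.5

Using E_n = (n + ½)ℏω₀: E_9 = 9.5 × 4.26 = 40.47.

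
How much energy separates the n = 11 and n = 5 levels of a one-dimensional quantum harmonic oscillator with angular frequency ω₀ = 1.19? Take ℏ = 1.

E_n = ℏω₀(n + ½), so ΔE = (11 − 5) ℏω₀ = 6 × 1.19 = 7.140.

ΔE = 7.14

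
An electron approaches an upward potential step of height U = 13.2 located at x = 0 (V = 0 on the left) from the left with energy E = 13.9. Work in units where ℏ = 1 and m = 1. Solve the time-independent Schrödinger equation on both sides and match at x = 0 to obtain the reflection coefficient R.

On each side the TISE gives plane waves with k = √(2m(E − V))/ℏ: k₁ = √(2·1·13.9) = 5.273, k₂ = √(2·1·0.7) = 1.183.
Matching ψ and ψ′ at x = 0 gives r = (k₁ − k₂)/(k₁ + k₂), so R = r² = 0.4012 and T = 1 − R = 0.5988.

R = 0.401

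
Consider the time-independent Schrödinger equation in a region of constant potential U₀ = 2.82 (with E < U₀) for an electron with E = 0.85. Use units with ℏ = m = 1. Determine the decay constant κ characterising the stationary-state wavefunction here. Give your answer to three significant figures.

κ = 1.98

Since E < U₀ the TISE in this region is ψ'' = κ²ψ with κ = √(2m(U₀ − E))/ℏ.
κ = √(2 × 1 × 1.97) = 1.985.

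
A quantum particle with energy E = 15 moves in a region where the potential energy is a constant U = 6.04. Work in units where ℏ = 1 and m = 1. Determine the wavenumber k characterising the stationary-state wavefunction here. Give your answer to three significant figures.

With E > U the solution is oscillatory, ψ ∝ e^{±ikx} with k = √(2m(E − U))/ℏ.
k = √(2 × 1 × 8.96) = 4.233.

k = 4.23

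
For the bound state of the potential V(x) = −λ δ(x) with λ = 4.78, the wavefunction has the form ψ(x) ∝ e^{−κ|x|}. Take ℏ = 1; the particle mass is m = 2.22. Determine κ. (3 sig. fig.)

Integrate −(ℏ²/2m)ψ'' − λδ(x)ψ = Eψ from −ε to +ε: the ψ'' term gives ψ'(0⁺) − ψ'(0⁻) and the δ term gives −(2mλ/ℏ²)ψ(0).
With ψ ∝ e^{−κ|x|} this yields −2κ = −2mλ/ℏ², so κ = mλ/ℏ² = 10.61.

κ = 10.6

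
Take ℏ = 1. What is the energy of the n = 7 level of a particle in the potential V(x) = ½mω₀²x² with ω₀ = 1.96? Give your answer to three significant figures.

E = 14.7

The oscillator eigenvalues are E_n = ℏω₀(n + ½), so E_7 = 1.96 × 7.5 = 14.70.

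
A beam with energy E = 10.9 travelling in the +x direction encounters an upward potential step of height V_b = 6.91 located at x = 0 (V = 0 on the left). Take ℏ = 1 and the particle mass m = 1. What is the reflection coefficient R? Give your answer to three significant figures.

The wavenumbers are k₁ = √(2mE)/ℏ = 4.669 on the left and k₂ = √(2m(E − V_b))/ℏ = 2.825 on the right.
Matching ψ and ψ′ at x = 0 gives r = (k₁ − k₂)/(k₁ + k₂), so R = r² = 0.06056 and T = 1 − R = 0.9394.

R = 0.0606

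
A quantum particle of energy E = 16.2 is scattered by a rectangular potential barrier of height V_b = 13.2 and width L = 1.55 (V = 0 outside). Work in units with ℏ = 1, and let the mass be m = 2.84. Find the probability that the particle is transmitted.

Above the barrier the interior wavenumber is k₂ = √(2m(E − V_b))/ℏ = 4.128, giving phase k₂L = 6.398.
Matching at both interfaces gives T⁻¹ = 1 + V_b² sin²(k₂L) / [4E(E − V_b)] = 1.012, hence T = 0.988.

T = 0.988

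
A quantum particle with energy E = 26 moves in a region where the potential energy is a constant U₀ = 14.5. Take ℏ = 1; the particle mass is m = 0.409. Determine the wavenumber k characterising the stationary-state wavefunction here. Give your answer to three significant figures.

With E > U₀ the solution is oscillatory, ψ ∝ e^{±ikx} with k = √(2m(E − U₀))/ℏ.
k = √(2 × 0.409 × 11.5) = 3.067.

k = 3.07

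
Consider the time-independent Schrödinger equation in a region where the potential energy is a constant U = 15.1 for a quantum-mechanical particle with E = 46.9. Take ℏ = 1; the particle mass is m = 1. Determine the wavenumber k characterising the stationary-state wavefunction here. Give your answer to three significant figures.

With E > U the solution is oscillatory, ψ ∝ e^{±ikx} with k = √(2m(E − U))/ℏ.
k = √(2 × 1 × 31.8) = 7.975.

k = 7.97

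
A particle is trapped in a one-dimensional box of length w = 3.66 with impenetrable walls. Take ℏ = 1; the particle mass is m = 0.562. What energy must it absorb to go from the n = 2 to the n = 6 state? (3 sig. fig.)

E_n = n²π²ℏ²/(2mw²), so ΔE = (6² − 2²) π²ℏ²/(2mw²).
ΔE = 32 × π² / (2 × 0.562 × 3.66²) = 20.98.

ΔE = 21.0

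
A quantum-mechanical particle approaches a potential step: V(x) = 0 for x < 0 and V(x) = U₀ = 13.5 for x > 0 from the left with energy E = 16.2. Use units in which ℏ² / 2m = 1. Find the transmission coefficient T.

On each side the TISE gives plane waves with k = √(2m(E − V))/ℏ: k₁ = √(2·½·16.2) = 4.025, k₂ = √(2·½·2.7) = 1.643.
Matching ψ and ψ′ at x = 0 gives r = (k₁ − k₂)/(k₁ + k₂), so R = r² = 0.1766 and T = 1 − R = 0.8234.

T = 0.823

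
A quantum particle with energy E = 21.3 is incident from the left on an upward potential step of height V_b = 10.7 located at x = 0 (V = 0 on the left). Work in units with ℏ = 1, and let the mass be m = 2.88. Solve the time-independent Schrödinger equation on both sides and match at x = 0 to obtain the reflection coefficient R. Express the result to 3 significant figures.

The wavenumbers are k₁ = √(2mE)/ℏ = 11.08 on the left and k₂ = √(2m(E − V_b))/ℏ = 7.814 on the right.
Continuity of ψ and ψ′ at the step yields the reflection amplitude r = (k₁ − k₂)/(k₁ + k₂) = 0.1727; thus R = |r|² = 0.02983, T = 0.9702.

R = 0.0298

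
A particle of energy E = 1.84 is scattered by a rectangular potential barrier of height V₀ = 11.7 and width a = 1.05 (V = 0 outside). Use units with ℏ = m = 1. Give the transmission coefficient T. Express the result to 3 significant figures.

T = 0.000189

Since E < V₀ the interior solution is evanescent with decay constant κ = √(2m(V₀ − E))/ℏ = 4.441.
κa = 4.663, sinh(κa) = 52.96.
Matching ψ, ψ′ at both faces gives T = [1 + V₀² sinh²(κa) / (4E(V₀ − E))]⁻¹ = 1/5292 = 0.000189.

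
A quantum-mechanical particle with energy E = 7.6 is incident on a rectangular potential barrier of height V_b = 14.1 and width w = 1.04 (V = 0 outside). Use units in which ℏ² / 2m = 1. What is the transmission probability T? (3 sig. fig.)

T = 0.0196

Since E < V_b the interior solution is evanescent with decay constant κ = √(2m(V_b − E))/ℏ = 2.550.
κw = 2.651, sinh(κw) = 7.052.
The exact tunnelling result is T⁻¹ = 1 + V_b² sinh²(κw) / [4E(V_b − E)] = 51.04, so T = 0.0196.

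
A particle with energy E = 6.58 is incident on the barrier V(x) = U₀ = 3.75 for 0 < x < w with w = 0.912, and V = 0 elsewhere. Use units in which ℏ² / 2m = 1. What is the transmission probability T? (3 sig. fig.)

Above the barrier the interior wavenumber is k₂ = √(2m(E − U₀))/ℏ = 1.682, giving phase k₂w = 1.534.
Matching at both interfaces gives T⁻¹ = 1 + U₀² sin²(k₂w) / [4E(E − U₀)] = 1.189, hence T = 0.841.

T = 0.841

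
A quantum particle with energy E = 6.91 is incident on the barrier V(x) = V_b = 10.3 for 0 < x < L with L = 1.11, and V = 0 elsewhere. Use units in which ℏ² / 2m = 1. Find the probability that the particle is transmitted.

Since E < V_b the interior solution is evanescent with decay constant κ = √(2m(V_b − E))/ℏ = 1.841.
κL = 2.044, sinh(κL) = 3.795.
The exact tunnelling result is T⁻¹ = 1 + V_b² sinh²(κL) / [4E(V_b − E)] = 17.31, so T = 0.0578.

T = 0.0578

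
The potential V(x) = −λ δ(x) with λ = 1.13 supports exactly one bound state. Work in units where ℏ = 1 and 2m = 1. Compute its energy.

E = -0.319

The bound state is ψ(x) = √κ e^{−κ|x|}. The derivative jump ψ'(0⁺) − ψ'(0⁻) = −(2mλ/ℏ²)ψ(0) fixes κ = mλ/ℏ² = 0.5650.
Then E = −ℏ²κ²/(2m) = −mλ²/(2ℏ²) = -0.3192.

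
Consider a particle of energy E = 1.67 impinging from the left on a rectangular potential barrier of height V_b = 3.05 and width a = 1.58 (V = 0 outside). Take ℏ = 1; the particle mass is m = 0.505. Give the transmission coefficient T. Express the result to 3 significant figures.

T = 0.0907

E < V_b: inside the barrier ψ ∝ e^{±κx} with κ = √(2m(V_b − E))/ℏ = 1.181.
κa = 1.865, sinh(κa) = 3.152.
The exact tunnelling result is T⁻¹ = 1 + V_b² sinh²(κa) / [4E(V_b − E)] = 11.02, so T = 0.0907.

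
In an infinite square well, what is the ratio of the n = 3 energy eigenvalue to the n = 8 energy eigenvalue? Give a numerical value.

0.140625

E_n = n²π²ℏ²/(2mL²) so the ratio is n₂²/n₁² = 9/64 = 0.140625.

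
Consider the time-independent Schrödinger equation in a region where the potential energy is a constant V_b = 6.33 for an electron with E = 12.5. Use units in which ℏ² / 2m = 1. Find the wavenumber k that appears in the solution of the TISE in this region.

With E > V_b the solution is oscillatory, ψ ∝ e^{±ikx} with k = √(2m(E − V_b))/ℏ.
k = √(2 × 0.5 × 6.17) = 2.484.

k = 2.48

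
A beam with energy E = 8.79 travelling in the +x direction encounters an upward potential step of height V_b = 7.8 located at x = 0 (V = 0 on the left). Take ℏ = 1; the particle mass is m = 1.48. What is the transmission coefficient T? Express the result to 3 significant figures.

On each side the TISE gives plane waves with k = √(2m(E − V))/ℏ: k₁ = √(2·1.48·8.79) = 5.101, k₂ = √(2·1.48·0.99) = 1.712.
Continuity of ψ and ψ′ at the step yields the reflection amplitude r = (k₁ − k₂)/(k₁ + k₂) = 0.4975; thus R = |r|² = 0.2475, T = 0.7525.

T = 0.753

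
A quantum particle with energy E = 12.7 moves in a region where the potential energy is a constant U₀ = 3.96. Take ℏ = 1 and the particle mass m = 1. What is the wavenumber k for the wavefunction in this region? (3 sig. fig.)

k = 4.18

With E > U₀ the solution is oscillatory, ψ ∝ e^{±ikx} with k = √(2m(E − U₀))/ℏ.
k = √(2 × 1 × 8.74) = 4.181.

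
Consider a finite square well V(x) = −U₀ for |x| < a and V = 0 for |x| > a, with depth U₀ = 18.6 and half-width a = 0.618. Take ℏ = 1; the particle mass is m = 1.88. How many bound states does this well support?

N = 4

Define the well-strength parameter z₀ = (a/ℏ)√(2mU₀) = 0.618 × √(2·1.88·18.6) = 5.168.
The even/odd transcendental equations gain one root per π/2 in z₀, giving N = 1 + ⌊2z₀/π⌋ = 1 + ⌊3.290⌋ = 4.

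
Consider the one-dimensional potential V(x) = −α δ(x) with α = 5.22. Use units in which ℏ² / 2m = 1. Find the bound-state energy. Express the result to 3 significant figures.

For x ≠ 0 the bound state is ψ ∝ e^{−κ|x|}; integrating the TISE across the delta gives the cusp condition 2κ = 2mα/ℏ², so κ = 2.610.
Then E = −ℏ²κ²/(2m) = −mα²/(2ℏ²) = -6.812.

E = -6.81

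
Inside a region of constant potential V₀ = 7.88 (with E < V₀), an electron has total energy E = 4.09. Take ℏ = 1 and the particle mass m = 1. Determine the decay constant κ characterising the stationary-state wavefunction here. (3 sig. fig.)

Since E < V₀ the TISE in this region is ψ'' = κ²ψ with κ = √(2m(V₀ − E))/ℏ.
κ = √(2 × 1 × 3.79) = 2.753.

κ = 2.75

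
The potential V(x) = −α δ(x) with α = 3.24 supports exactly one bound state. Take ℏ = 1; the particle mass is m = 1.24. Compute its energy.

The bound state is ψ(x) = √κ e^{−κ|x|}. The derivative jump ψ'(0⁺) − ψ'(0⁻) = −(2mα/ℏ²)ψ(0) fixes κ = mα/ℏ² = 4.018.
Then E = −ℏ²κ²/(2m) = −mα²/(2ℏ²) = -6.509.

E = -6.51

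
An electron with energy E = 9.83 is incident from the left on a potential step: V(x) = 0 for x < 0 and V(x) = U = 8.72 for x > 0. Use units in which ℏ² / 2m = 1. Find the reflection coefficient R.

R = 0.247

The wavenumbers are k₁ = √(2mE)/ℏ = 3.135 on the left and k₂ = √(2m(E − U))/ℏ = 1.054 on the right.
Matching ψ and ψ′ at x = 0 gives r = (k₁ − k₂)/(k₁ + k₂), so R = r² = 0.2470 and T = 1 − R = 0.7530.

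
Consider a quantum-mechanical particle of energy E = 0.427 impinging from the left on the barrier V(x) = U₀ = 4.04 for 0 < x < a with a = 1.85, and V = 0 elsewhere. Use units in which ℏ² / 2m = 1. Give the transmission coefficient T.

T = 0.00133

Since E < U₀ the interior solution is evanescent with decay constant κ = √(2m(U₀ − E))/ℏ = 1.901.
κa = 3.516, sinh(κa) = 16.82.
The exact tunnelling result is T⁻¹ = 1 + U₀² sinh²(κa) / [4E(U₀ − E)] = 749.1, so T = 0.00133.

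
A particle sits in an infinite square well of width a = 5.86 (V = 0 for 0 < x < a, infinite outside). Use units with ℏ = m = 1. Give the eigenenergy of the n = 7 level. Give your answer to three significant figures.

E = 7.04

The infinite-well eigenfunctions ψ_n = √(2/a) sin(nπx/a) vanish at both walls, giving E_n = n²π²ℏ²/(2ma²).
E_7 = 7² × π² / (2 × 1 × 5.86²) = 7.042.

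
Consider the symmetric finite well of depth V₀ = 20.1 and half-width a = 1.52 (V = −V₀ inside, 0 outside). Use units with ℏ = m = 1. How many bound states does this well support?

N = 7

The dimensionless depth is z₀ = a√(2mV₀)/ℏ = 1.52 × √(40.20) = 9.637.
The even/odd transcendental equations gain one root per π/2 in z₀, giving N = 1 + ⌊2z₀/π⌋ = 1 + ⌊6.135⌋ = 7.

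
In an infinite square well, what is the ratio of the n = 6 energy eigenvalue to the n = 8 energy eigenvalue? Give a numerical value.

0.5625

Since E_n ∝ n², the ratio is (6/8)² = 0.5625.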